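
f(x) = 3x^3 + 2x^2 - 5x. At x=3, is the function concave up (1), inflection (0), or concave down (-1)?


Concavity is determined by the sign of f''(x).
f(x) = 3x^3 + 2x^2 - 5x
f'(x) = 9x^2 + 4x - 5
f''(x) = 18x + 4
f''(3) = 18 * 3 + 4
= 54 + 4
= 58
Since f''(3) > 0, the function is concave up (1)

1


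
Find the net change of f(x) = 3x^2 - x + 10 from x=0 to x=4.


Net change = f(b) - f(a)
f(x) = 3x^2 - x + 10
Compute f(4):
f(4) = 3 * 4^2 - 1 * 4 + 10
= 48 - 4 + 10
= 54
Compute f(0):
f(0) = 3 * 0^2 - 1 * 0 + 10
= 0 + 0 + 10
= 10
Net change = 54 - 10 = 44

44


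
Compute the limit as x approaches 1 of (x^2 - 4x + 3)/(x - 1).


Direct substitution gives 0/0, so we factor the numerator.
Factor: (x^2 - 4x + 3) = (x - 1)(x - 3)
Cancel the common factor (x - 1):
(x^2 - 4x + 3)/(x - 1) = (x - 3)
Now substitute x = 1:
= (1) - (3) = -2

-2


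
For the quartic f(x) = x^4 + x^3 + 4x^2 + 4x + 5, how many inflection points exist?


Inflection points occur where f''(x) = 0 and concavity changes.
f(x) = x^4 + x^3 + 4x^2 + 4x + 5
f'(x) = 4x^3 + 3x^2 + 8x + 4
f''(x) = 12x^2 + 6x + 8
This is a quadratic in x. Use the discriminant to count real roots.
Discriminant = (6)^2 - 4 * 12 * 8
= 36 - 384
= -348
Since discriminant < 0, f''(x) = 0 has no real solutions.
Number of inflection points: 0

0


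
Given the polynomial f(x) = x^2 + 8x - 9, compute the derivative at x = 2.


Differentiate term by term using power and sum rules:
f(x) = x^2 + 8x - 9
f'(x) = 2x + 8
Substitute x = 2:
f'(2) = 2 * 2 + 8
= 4 + 8
= 12

12


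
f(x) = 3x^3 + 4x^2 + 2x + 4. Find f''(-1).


First derivative:
f'(x) = 9x^2 + 8x + 2
Second derivative:
f''(x) = 18x + 8
Substitute x = -1:
f''(-1) = 18 * (-1) + 8
= -18 + 8
= -10

-10


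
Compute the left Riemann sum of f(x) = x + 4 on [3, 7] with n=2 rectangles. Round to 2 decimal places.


Left Riemann sum uses left endpoints of each subinterval.
Interval: [3, 7], n = 2
dx = (7 - 3) / 2 = 2
Left endpoints: [3, 5]
f values: [7, 9]
Sum = dx * (sum of f values)
= 2 * 16
= 32 = 32.00

32.00


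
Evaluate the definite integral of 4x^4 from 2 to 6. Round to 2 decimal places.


Find the antiderivative of 4x^4:
F(x) = 4/5 * x^5
Apply the Fundamental Theorem of Calculus:
F(6) - F(2)
= 4/5 * 6^5 - 4/5 * 2^5
= 4/5 * (7776 - 32)
= 4/5 * 7744
= 30976/5 = 6195.20

6195.20


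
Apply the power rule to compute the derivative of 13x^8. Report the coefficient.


We apply the power rule: d/dx [ax^n] = a*n * x^(n-1)
d/dx [13x^8]
= 13 * 8 * x^(8-1)
= 104x^7
The coefficient is 104

104


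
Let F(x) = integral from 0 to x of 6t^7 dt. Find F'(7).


By the Fundamental Theorem of Calculus (Part 1):
If F(x) = integral from 0 to x of f(t) dt, then F'(x) = f(x)
Here f(t) = 6t^7
So F'(x) = 6x^7
Evaluate at x = 7:
F'(7) = 6 * 7^7
= 6 * 823543
= 4941258

4941258


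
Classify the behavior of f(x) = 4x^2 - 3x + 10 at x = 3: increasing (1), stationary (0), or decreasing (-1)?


Compute f'(x) to determine behavior:
f'(x) = 8x - 3
f'(3) = 8 * 3 - 3
= 24 - 3
= 21
Since f'(3) > 0, the function is increasing (1)

1


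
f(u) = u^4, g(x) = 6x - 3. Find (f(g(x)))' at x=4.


Using the chain rule: (f(g(x)))' = f'(g(x)) * g'(x)
First, find g(4):
g(4) = 6 * 4 - 3 = 21
Next, f'(u) = 4u^3
And g'(x) = 6
So f'(g(4)) * g'(4)
= 4 * 21^3 * 6
= 4 * 9261 * 6
= 222264

222264


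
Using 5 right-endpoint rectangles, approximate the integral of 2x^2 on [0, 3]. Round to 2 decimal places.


Right Riemann sum uses right endpoints of each subinterval.
Interval: [0, 3], n = 5
dx = (3 - 0) / 5 = 3/5
Right endpoints: [3/5, 6/5, 9/5, 12/5, 3]
f values: [18/25, 72/25, 162/25, 288/25, 18]
Sum = dx * (sum of f values)
= 3/5 * 198/5
= 594/25 = 23.76

23.76


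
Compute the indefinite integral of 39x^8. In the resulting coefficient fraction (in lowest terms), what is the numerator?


Apply the power rule for integration:
integral of ax^n dx = a/(n+1) * x^(n+1) + C
integral of 39x^8 dx
= 39/9 * x^9 + C
= 13/3 * x^9 + C
The coefficient in lowest terms is 13/3, and its numerator is 13

13


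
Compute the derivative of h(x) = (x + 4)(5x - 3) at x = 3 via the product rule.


Let u(x) = x + 4 and v(x) = 5x - 3
u'(x) = 1
v'(x) = 5
Product rule: h'(x) = u'(x)*v(x) + u(x)*v'(x)
= 1 * (5x - 3) + (x + 4) * 5
At x = 3:
u(3) = 1 * 3 + 4 = 7
v(3) = 5 * 3 - 3 = 12
h'(3) = 1 * 12 + 7 * 5
= 12 + 35
= 47

47


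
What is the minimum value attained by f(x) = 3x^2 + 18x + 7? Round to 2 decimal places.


For a quadratic f(x) = ax^2 + bx + c with a > 0, the minimum is at the vertex.
Vertex x-coordinate: x = -b/(2a)
x = -(18) / (2 * 3)
x = -18/6 = -3
Substitute back to find the minimum value:
f(-3) = 3 * (-3)^2 + 18 * (-3) + 7
= 27 - 54 + 7
= -20 = -20.00

-20.00


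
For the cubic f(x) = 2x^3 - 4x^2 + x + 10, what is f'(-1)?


Differentiate f(x) = 2x^3 - 4x^2 + x + 10 term by term:
f'(x) = 6x^2 - 8x + 1
Substitute x = -1:
f'(-1) = 6 * (-1)^2 - 8 * (-1) + 1
= 6 + 8 + 1
= 15

15


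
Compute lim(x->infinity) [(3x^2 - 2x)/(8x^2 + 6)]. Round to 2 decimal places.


For limits at infinity with equal-degree polynomials,
we compare leading coefficients.
Numerator leading term: 3x^2
Denominator leading term: 8x^2
Divide both by x^2:
lim = (3 - 2/x) / (8 + 6/x^2)
As x -> infinity, the 1/x and 1/x^2 terms vanish:
= 3/8 ≈ 0.38

0.38


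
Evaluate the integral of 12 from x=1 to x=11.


The integral of a constant k over [a, b] equals k * (b - a).
integral from 1 to 11 of 12 dx
= 12 * (11 - 1)
= 12 * 10
= 120

120


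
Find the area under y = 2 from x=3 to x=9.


The area under a constant function y = 2 is a rectangle.
Width = 9 - 3 = 6
Height = 2
Area = width * height
= 6 * 2
= 12

12


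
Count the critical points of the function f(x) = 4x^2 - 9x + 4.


Find where f'(x) = 0:
f'(x) = 8x - 9
Set f'(x) = 0:
8x - 9 = 0
x = 9 / 8 = 9/8
This is a linear equation in x, so there is exactly one solution.
Number of critical points: 1

1


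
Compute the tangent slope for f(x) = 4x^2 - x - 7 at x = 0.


The slope of the tangent line equals f'(x) at the point.
f(x) = 4x^2 - x - 7
f'(x) = 8x - 1
At x = 0:
f'(0) = 8 * 0 - 1
= 0 - 1
= -1

-1


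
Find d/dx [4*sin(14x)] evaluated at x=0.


Apply the chain rule to differentiate 4*sin(14x):
d/dx [4*sin(14x)]
= 4 * cos(14x) * d/dx(14x)
= 4 * 14 * cos(14x)
= 56 * cos(14x)
Evaluate at x = 0:
= 56 * cos(0)
= 56 * 1
= 56

56


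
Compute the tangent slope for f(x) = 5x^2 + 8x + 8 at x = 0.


The slope of the tangent line equals f'(x) at the point.
f(x) = 5x^2 + 8x + 8
f'(x) = 10x + 8
At x = 0:
f'(0) = 10 * 0 + 8
= 0 + 8
= 8

8


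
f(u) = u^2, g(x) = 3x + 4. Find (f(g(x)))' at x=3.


Using the chain rule: (f(g(x)))' = f'(g(x)) * g'(x)
First, find g(3):
g(3) = 3 * 3 + 4 = 13
Next, f'(u) = 2u
And g'(x) = 3
So f'(g(3)) * g'(3)
= 2 * 13 * 3
= 78

78


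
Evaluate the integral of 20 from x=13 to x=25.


The integral of a constant k over [a, b] equals k * (b - a).
integral from 13 to 25 of 20 dx
= 20 * (25 - 13)
= 20 * 12
= 240

240


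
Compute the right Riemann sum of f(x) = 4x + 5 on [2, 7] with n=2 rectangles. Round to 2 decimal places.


Right Riemann sum uses right endpoints of each subinterval.
Interval: [2, 7], n = 2
dx = (7 - 2) / 2 = 5/2
Right endpoints: [9/2, 7]
f values: [23, 33]
Sum = dx * (sum of f values)
= 5/2 * 56
= 140 = 140.00

140.00


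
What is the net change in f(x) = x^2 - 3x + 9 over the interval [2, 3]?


Net change = f(b) - f(a)
f(x) = x^2 - 3x + 9
Compute f(3):
f(3) = 1 * 3^2 - 3 * 3 + 9
= 9 - 9 + 9
= 9
Compute f(2):
f(2) = 1 * 2^2 - 3 * 2 + 9
= 4 - 6 + 9
= 7
Net change = 9 - 7 = 2

2


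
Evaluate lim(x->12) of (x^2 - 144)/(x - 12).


Direct substitution gives 0/0, so we factor the numerator.
Factor: (x^2 - 144) = (x - 12)(x + 12)
Cancel the common factor (x - 12):
(x^2 - 144)/(x - 12) = (x + 12)
Now substitute x = 12:
= (12 + 12) = 24

24


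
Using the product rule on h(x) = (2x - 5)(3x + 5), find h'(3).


Let u(x) = 2x - 5 and v(x) = 3x + 5
u'(x) = 2
v'(x) = 3
Product rule: h'(x) = u'(x)*v(x) + u(x)*v'(x)
= 2 * (3x + 5) + (2x - 5) * 3
At x = 3:
u(3) = 2 * 3 - 5 = 1
v(3) = 3 * 3 + 5 = 14
h'(3) = 2 * 14 + 1 * 3
= 28 + 3
= 31

31


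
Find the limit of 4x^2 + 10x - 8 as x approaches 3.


Since polynomials are continuous, we use direct substitution.
lim(x->3) of 4x^2 + 10x - 8
= 4 * 3^2 + 10 * 3 - 8
= 36 + 30 - 8
= 58

58


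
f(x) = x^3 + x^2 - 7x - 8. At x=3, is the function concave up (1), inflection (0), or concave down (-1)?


Concavity is determined by the sign of f''(x).
f(x) = x^3 + x^2 - 7x - 8
f'(x) = 3x^2 + 2x - 7
f''(x) = 6x + 2
f''(3) = 6 * 3 + 2
= 18 + 2
= 20
Since f''(3) > 0, the function is concave up (1)

1


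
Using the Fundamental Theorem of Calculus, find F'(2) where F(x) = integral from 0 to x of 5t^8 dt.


By the Fundamental Theorem of Calculus (Part 1):
If F(x) = integral from 0 to x of f(t) dt, then F'(x) = f(x)
Here f(t) = 5t^8
So F'(x) = 5x^8
Evaluate at x = 2:
F'(2) = 5 * 2^8
= 5 * 256
= 1280

1280


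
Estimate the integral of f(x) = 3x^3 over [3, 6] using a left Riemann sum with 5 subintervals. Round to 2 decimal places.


Left Riemann sum uses left endpoints of each subinterval.
Interval: [3, 6], n = 5
dx = (6 - 3) / 5 = 3/5
Left endpoints: [3, 18/5, 21/5, 24/5, 27/5]
f values: [81, 17496/125, 27783/125, 41472/125, 59049/125]
Sum = dx * (sum of f values)
= 3/5 * 6237/5
= 18711/25 = 748.44

748.44


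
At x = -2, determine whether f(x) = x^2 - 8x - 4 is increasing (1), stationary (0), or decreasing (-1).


Compute f'(x) to determine behavior:
f'(x) = 2x - 8
f'(-2) = 2 * (-2) - 8
= -4 - 8
= -12
Since f'(-2) < 0, the function is decreasing (-1)

-1


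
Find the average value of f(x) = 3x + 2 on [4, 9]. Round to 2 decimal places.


Average value = 1/(b-a) * integral from a to b of f(x) dx
First compute the integral of 3x + 2:
F(x) = (3/2)x^2 + 2x
F(9) = 3/2 * 81 + 2 * 9 = 279/2
F(4) = 3/2 * 16 + 2 * 4 = 32
Integral = 279/2 - 32 = 215/2
Average = (215/2) / (9 - 4) = (215/2) / 5
= 43/2 = 21.50

21.50


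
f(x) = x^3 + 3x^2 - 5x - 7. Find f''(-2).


First derivative:
f'(x) = 3x^2 + 6x - 5
Second derivative:
f''(x) = 6x + 6
Substitute x = -2:
f''(-2) = 6 * (-2) + 6
= -12 + 6
= -6

-6


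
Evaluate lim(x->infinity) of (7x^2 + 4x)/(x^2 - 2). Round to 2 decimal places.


For limits at infinity with equal-degree polynomials,
we compare leading coefficients.
Numerator leading term: 7x^2
Denominator leading term: x^2
Divide both by x^2:
lim = (7 + 4/x) / (1 - 2/x^2)
As x -> infinity, the 1/x and 1/x^2 terms vanish:
= 7/1 = 7 = 7.00

7.00


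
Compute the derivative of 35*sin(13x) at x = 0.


Apply the chain rule to differentiate 35*sin(13x):
d/dx [35*sin(13x)]
= 35 * cos(13x) * d/dx(13x)
= 35 * 13 * cos(13x)
= 455 * cos(13x)
Evaluate at x = 0:
= 455 * cos(0)
= 455 * 1
= 455

455


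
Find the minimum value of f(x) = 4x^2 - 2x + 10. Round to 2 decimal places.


For a quadratic f(x) = ax^2 + bx + c with a > 0, the minimum is at the vertex.
Vertex x-coordinate: x = -b/(2a)
x = -(-2) / (2 * 4)
x = 2/8 = 1/4
Substitute back to find the minimum value:
f(1/4) = 4 * (1/4)^2 - 2 * (1/4) + 10
= 1/4 - 1/2 + 10
= 39/4 = 9.75

9.75


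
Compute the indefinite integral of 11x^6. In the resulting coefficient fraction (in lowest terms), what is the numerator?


Apply the power rule for integration:
integral of ax^n dx = a/(n+1) * x^(n+1) + C
integral of 11x^6 dx
= 11/7 * x^7 + C
The coefficient in lowest terms is 11/7, and its numerator is 11

11


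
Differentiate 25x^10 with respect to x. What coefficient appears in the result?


We apply the power rule: d/dx [ax^n] = a*n * x^(n-1)
d/dx [25x^10]
= 25 * 10 * x^(10-1)
= 250x^9
The coefficient is 250

250


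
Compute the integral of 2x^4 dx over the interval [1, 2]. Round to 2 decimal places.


Find the antiderivative of 2x^4:
F(x) = 2/5 * x^5
Apply the Fundamental Theorem of Calculus:
F(2) - F(1)
= 2/5 * 2^5 - 2/5 * 1^5
= 2/5 * (32 - 1)
= 2/5 * 31
= 62/5 = 12.40

12.40


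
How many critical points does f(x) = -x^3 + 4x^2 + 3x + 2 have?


Find where f'(x) = 0:
f(x) = -x^3 + 4x^2 + 3x + 2
f'(x) = -3x^2 + 8x + 3
This is a quadratic in x. Use the discriminant to count real roots.
Discriminant = (8)^2 - 4 * (-3) * 3
= 64 - (-36)
= 100
Since discriminant > 0, f'(x) = 0 has 2 real solutions.
Number of critical points: 2

2


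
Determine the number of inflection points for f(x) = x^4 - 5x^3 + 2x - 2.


Inflection points occur where f''(x) = 0 and concavity changes.
f(x) = x^4 - 5x^3 + 2x - 2
f'(x) = 4x^3 - 15x^2 + 2
f''(x) = 12x^2 - 30x
This is a quadratic in x. Use the discriminant to count real roots.
Discriminant = (-30)^2 - 4 * 12 * 0
= 900 - 0
= 900
Since discriminant > 0, f''(x) = 0 has 2 distinct real solutions.
A quadratic with two distinct real roots changes sign at each root, so concavity changes at both.
Number of inflection points: 2

2


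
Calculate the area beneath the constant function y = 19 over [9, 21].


The area under a constant function y = 19 is a rectangle.
Width = 21 - 9 = 12
Height = 19
Area = width * height
= 12 * 19
= 228

228


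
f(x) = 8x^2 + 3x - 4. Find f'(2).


Differentiate term by term using power and sum rules:
f(x) = 8x^2 + 3x - 4
f'(x) = 16x + 3
Substitute x = 2:
f'(2) = 16 * 2 + 3
= 32 + 3
= 35

35


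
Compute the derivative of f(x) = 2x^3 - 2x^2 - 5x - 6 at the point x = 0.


Differentiate f(x) = 2x^3 - 2x^2 - 5x - 6 term by term:
f'(x) = 6x^2 - 4x - 5
Substitute x = 0:
f'(0) = 6 * 0^2 - 4 * 0 - 5
= 0 + 0 - 5
= -5

-5


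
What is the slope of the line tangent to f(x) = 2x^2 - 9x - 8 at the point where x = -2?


The slope of the tangent line equals f'(x) at the point.
f(x) = 2x^2 - 9x - 8
f'(x) = 4x - 9
At x = -2:
f'(-2) = 4 * (-2) - 9
= -8 - 9
= -17

-17


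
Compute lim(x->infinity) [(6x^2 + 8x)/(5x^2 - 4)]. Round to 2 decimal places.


For limits at infinity with equal-degree polynomials,
we compare leading coefficients.
Numerator leading term: 6x^2
Denominator leading term: 5x^2
Divide both by x^2:
lim = (6 + 8/x) / (5 - 4/x^2)
As x -> infinity, the 1/x and 1/x^2 terms vanish:
= 6/5 = 1.20

1.20


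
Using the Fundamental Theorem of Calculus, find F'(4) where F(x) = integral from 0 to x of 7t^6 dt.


By the Fundamental Theorem of Calculus (Part 1):
If F(x) = integral from 0 to x of f(t) dt, then F'(x) = f(x)
Here f(t) = 7t^6
So F'(x) = 7x^6
Evaluate at x = 4:
F'(4) = 7 * 4^6
= 7 * 4096
= 28672

28672


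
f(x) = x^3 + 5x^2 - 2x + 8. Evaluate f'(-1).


Differentiate f(x) = x^3 + 5x^2 - 2x + 8 term by term:
f'(x) = 3x^2 + 10x - 2
Substitute x = -1:
f'(-1) = 3 * (-1)^2 + 10 * (-1) - 2
= 3 - 10 - 2
= -9

-9


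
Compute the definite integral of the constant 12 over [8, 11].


The integral of a constant k over [a, b] equals k * (b - a).
integral from 8 to 11 of 12 dx
= 12 * (11 - 8)
= 12 * 3
= 36

36


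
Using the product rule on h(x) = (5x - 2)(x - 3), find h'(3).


Let u(x) = 5x - 2 and v(x) = x - 3
u'(x) = 5
v'(x) = 1
Product rule: h'(x) = u'(x)*v(x) + u(x)*v'(x)
= 5 * (x - 3) + (5x - 2) * 1
At x = 3:
u(3) = 5 * 3 - 2 = 13
v(3) = 1 * 3 - 3 = 0
h'(3) = 5 * 0 + 13 * 1
= 0 + 13
= 13

13


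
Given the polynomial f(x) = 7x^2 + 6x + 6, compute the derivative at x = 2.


Differentiate term by term using power and sum rules:
f(x) = 7x^2 + 6x + 6
f'(x) = 14x + 6
Substitute x = 2:
f'(2) = 14 * 2 + 6
= 28 + 6
= 34

34


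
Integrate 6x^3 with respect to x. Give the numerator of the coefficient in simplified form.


Apply the power rule for integration:
integral of ax^n dx = a/(n+1) * x^(n+1) + C
integral of 6x^3 dx
= 6/4 * x^4 + C
= 3/2 * x^4 + C
The coefficient in lowest terms is 3/2, and its numerator is 3

3


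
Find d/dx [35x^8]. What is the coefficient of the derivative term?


We apply the power rule: d/dx [ax^n] = a*n * x^(n-1)
d/dx [35x^8]
= 35 * 8 * x^(8-1)
= 280x^7
The coefficient is 280

280


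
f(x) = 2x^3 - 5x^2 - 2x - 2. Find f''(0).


First derivative:
f'(x) = 6x^2 - 10x - 2
Second derivative:
f''(x) = 12x - 10
Substitute x = 0:
f''(0) = 12 * 0 - 10
= 0 - 10
= -10

-10


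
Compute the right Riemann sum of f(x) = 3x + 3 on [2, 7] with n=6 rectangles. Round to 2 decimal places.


Right Riemann sum uses right endpoints of each subinterval.
Interval: [2, 7], n = 6
dx = (7 - 2) / 6 = 5/6
Right endpoints: [17/6, 11/3, 9/2, 16/3, 37/6, 7]
f values: [23/2, 14, 33/2, 19, 43/2, 24]
Sum = dx * (sum of f values)
= 5/6 * 213/2
= 355/4 = 88.75

88.75


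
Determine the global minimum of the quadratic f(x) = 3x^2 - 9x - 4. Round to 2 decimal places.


For a quadratic f(x) = ax^2 + bx + c with a > 0, the minimum is at the vertex.
Vertex x-coordinate: x = -b/(2a)
x = -(-9) / (2 * 3)
x = 9/6 = 3/2
Substitute back to find the minimum value:
f(3/2) = 3 * (3/2)^2 - 9 * (3/2) - 4
= 27/4 - 27/2 - 4
= -43/4 = -10.75

-10.75


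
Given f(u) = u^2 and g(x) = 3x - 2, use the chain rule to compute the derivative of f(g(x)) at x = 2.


Using the chain rule: (f(g(x)))' = f'(g(x)) * g'(x)
First, find g(2):
g(2) = 3 * 2 - 2 = 4
Next, f'(u) = 2u
And g'(x) = 3
So f'(g(2)) * g'(2)
= 2 * 4 * 3
= 24

24


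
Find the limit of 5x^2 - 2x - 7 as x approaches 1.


Since polynomials are continuous, we use direct substitution.
lim(x->1) of 5x^2 - 2x - 7
= 5 * 1^2 - 2 * 1 - 7
= 5 - 2 - 7
= -4

-4


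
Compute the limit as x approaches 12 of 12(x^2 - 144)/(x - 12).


Direct substitution gives 0/0, so we factor the numerator.
Factor: 12(x^2 - 144) = 12 * (x - 12)(x + 12)
Cancel the common factor (x - 12):
12(x^2 - 144)/(x - 12) = 12 * (x + 12)
Now substitute x = 12:
= 12 * (12 + 12) = 288

288


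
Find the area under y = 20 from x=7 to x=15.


The area under a constant function y = 20 is a rectangle.
Width = 15 - 7 = 8
Height = 20
Area = width * height
= 8 * 20
= 160

160


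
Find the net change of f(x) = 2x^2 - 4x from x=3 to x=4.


Net change = f(b) - f(a)
f(x) = 2x^2 - 4x
Compute f(4):
f(4) = 2 * 4^2 - 4 * 4 + 0
= 32 - 16 + 0
= 16
Compute f(3):
f(3) = 2 * 3^2 - 4 * 3 + 0
= 18 - 12 + 0
= 6
Net change = 16 - 6 = 10

10


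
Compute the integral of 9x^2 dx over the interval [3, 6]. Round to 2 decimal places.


Find the antiderivative of 9x^2:
F(x) = 9/3 * x^3
Apply the Fundamental Theorem of Calculus:
F(6) - F(3)
= 9/3 * 6^3 - 9/3 * 3^3
= 9/3 * (216 - 27)
= 9/3 * 189
= 567 = 567.00

567.00


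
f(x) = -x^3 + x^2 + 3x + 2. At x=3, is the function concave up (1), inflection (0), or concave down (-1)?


Concavity is determined by the sign of f''(x).
f(x) = -x^3 + x^2 + 3x + 2
f'(x) = -3x^2 + 2x + 3
f''(x) = -6x + 2
f''(3) = -6 * 3 + 2
= -18 + 2
= -16
Since f''(3) < 0, the function is concave down (-1)

-1


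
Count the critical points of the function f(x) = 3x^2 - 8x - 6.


Find where f'(x) = 0:
f'(x) = 6x - 8
Set f'(x) = 0:
6x - 8 = 0
x = 8 / 6 = 4/3
This is a linear equation in x, so there is exactly one solution.
Number of critical points: 1

1


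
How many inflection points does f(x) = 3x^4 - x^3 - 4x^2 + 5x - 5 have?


Inflection points occur where f''(x) = 0 and concavity changes.
f(x) = 3x^4 - x^3 - 4x^2 + 5x - 5
f'(x) = 12x^3 - 3x^2 - 8x + 5
f''(x) = 36x^2 - 6x - 8
This is a quadratic in x. Use the discriminant to count real roots.
Discriminant = (-6)^2 - 4 * 36 * (-8)
= 36 - (-1152)
= 1188
Since discriminant > 0, f''(x) = 0 has 2 distinct real solutions.
A quadratic with two distinct real roots changes sign at each root, so concavity changes at both.
Number of inflection points: 2

2


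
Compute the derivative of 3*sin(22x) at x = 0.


Apply the chain rule to differentiate 3*sin(22x):
d/dx [3*sin(22x)]
= 3 * cos(22x) * d/dx(22x)
= 3 * 22 * cos(22x)
= 66 * cos(22x)
Evaluate at x = 0:
= 66 * cos(0)
= 66 * 1
= 66

66


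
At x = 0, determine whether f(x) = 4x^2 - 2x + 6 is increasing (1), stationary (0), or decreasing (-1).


Compute f'(x) to determine behavior:
f'(x) = 8x - 2
f'(0) = 8 * 0 - 2
= 0 - 2
= -2
Since f'(0) < 0, the function is decreasing (-1)

-1


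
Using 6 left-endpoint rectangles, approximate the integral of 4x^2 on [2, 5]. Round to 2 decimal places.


Left Riemann sum uses left endpoints of each subinterval.
Interval: [2, 5], n = 6
dx = (5 - 2) / 6 = 1/2
Left endpoints: [2, 5/2, 3, 7/2, 4, 9/2]
f values: [16, 25, 36, 49, 64, 81]
Sum = dx * (sum of f values)
= 1/2 * 271
= 271/2 = 135.50

135.50


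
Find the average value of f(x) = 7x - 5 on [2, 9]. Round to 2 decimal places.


Average value = 1/(b-a) * integral from a to b of f(x) dx
First compute the integral of 7x - 5:
F(x) = (7/2)x^2 - 5x
F(9) = 7/2 * 81 - 5 * 9 = 477/2
F(2) = 7/2 * 4 - 5 * 2 = 4
Integral = 477/2 - 4 = 469/2
Average = (469/2) / (9 - 2) = (469/2) / 7
= 67/2 = 33.50

33.50


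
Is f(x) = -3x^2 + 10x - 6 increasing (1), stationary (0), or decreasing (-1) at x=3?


Compute f'(x) to determine behavior:
f'(x) = -6x + 10
f'(3) = -6 * 3 + 10
= -18 + 10
= -8
Since f'(3) < 0, the function is decreasing (-1)

-1


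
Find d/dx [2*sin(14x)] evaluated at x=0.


Apply the chain rule to differentiate 2*sin(14x):
d/dx [2*sin(14x)]
= 2 * cos(14x) * d/dx(14x)
= 2 * 14 * cos(14x)
= 28 * cos(14x)
Evaluate at x = 0:
= 28 * cos(0)
= 28 * 1
= 28

28


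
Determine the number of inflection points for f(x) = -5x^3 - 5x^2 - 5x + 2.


Inflection points occur where f''(x) = 0 and concavity changes.
f(x) = -5x^3 - 5x^2 - 5x + 2
f'(x) = -15x^2 - 10x - 5
f''(x) = -30x - 10
Set f''(x) = 0:
-30x - 10 = 0
x = 10 / (-30) = -1/3
Since f''(x) is linear (degree 1), it changes sign at this point.
Therefore there is exactly 1 inflection point.

1


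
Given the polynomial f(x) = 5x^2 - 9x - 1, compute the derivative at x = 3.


Differentiate term by term using power and sum rules:
f(x) = 5x^2 - 9x - 1
f'(x) = 10x - 9
Substitute x = 3:
f'(3) = 10 * 3 - 9
= 30 - 9
= 21

21


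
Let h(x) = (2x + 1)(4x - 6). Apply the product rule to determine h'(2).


Let u(x) = 2x + 1 and v(x) = 4x - 6
u'(x) = 2
v'(x) = 4
Product rule: h'(x) = u'(x)*v(x) + u(x)*v'(x)
= 2 * (4x - 6) + (2x + 1) * 4
At x = 2:
u(2) = 2 * 2 + 1 = 5
v(2) = 4 * 2 - 6 = 2
h'(2) = 2 * 2 + 5 * 4
= 4 + 20
= 24

24


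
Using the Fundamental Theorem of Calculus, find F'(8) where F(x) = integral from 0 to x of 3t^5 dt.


By the Fundamental Theorem of Calculus (Part 1):
If F(x) = integral from 0 to x of f(t) dt, then F'(x) = f(x)
Here f(t) = 3t^5
So F'(x) = 3x^5
Evaluate at x = 8:
F'(8) = 3 * 8^5
= 3 * 32768
= 98304

98304


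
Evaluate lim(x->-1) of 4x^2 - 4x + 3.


Since polynomials are continuous, we use direct substitution.
lim(x->-1) of 4x^2 - 4x + 3
= 4 * (-1)^2 - 4 * (-1) + 3
= 4 + 4 + 3
= 11

11


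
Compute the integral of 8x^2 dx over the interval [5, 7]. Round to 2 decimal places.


Find the antiderivative of 8x^2:
F(x) = 8/3 * x^3
Apply the Fundamental Theorem of Calculus:
F(7) - F(5)
= 8/3 * 7^3 - 8/3 * 5^3
= 8/3 * (343 - 125)
= 8/3 * 218
= 1744/3 ≈ 581.33

581.33


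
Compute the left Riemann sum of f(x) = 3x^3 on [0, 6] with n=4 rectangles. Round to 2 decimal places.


Left Riemann sum uses left endpoints of each subinterval.
Interval: [0, 6], n = 4
dx = (6 - 0) / 4 = 3/2
Left endpoints: [0, 3/2, 3, 9/2]
f values: [0, 81/8, 81, 2187/8]
Sum = dx * (sum of f values)
= 3/2 * 729/2
= 2187/4 = 546.75

546.75


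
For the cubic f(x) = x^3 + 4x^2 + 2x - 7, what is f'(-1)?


Differentiate f(x) = x^3 + 4x^2 + 2x - 7 term by term:
f'(x) = 3x^2 + 8x + 2
Substitute x = -1:
f'(-1) = 3 * (-1)^2 + 8 * (-1) + 2
= 3 - 8 + 2
= -3

-3


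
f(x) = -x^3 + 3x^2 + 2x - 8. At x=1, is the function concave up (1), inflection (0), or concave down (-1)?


Concavity is determined by the sign of f''(x).
f(x) = -x^3 + 3x^2 + 2x - 8
f'(x) = -3x^2 + 6x + 2
f''(x) = -6x + 6
f''(1) = -6 * 1 + 6
= -6 + 6
= 0
f''(1) = 0, and f''(x) is linear with nonzero slope -6, so f'' changes sign at x = 1. Hence the function is at an inflection point (0)

0


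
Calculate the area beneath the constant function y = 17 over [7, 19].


The area under a constant function y = 17 is a rectangle.
Width = 19 - 7 = 12
Height = 17
Area = width * height
= 12 * 17
= 204

204


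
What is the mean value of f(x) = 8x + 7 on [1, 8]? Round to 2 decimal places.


Average value = 1/(b-a) * integral from a to b of f(x) dx
First compute the integral of 8x + 7:
F(x) = 4x^2 + 7x
F(8) = 4 * 64 + 7 * 8 = 312
F(1) = 4 * 1 + 7 * 1 = 11
Integral = 312 - 11 = 301
Average = 301 / (8 - 1) = 301 / 7
= 43 = 43.00

43.00


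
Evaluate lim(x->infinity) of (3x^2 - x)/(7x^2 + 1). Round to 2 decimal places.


For limits at infinity with equal-degree polynomials,
we compare leading coefficients.
Numerator leading term: 3x^2
Denominator leading term: 7x^2
Divide both by x^2:
lim = (3 - 1/x) / (7 + 1/x^2)
As x -> infinity, the 1/x and 1/x^2 terms vanish:
= 3/7 ≈ 0.43

0.43


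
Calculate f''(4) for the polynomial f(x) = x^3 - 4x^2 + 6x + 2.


First derivative:
f'(x) = 3x^2 - 8x + 6
Second derivative:
f''(x) = 6x - 8
Substitute x = 4:
f''(4) = 6 * 4 - 8
= 24 - 8
= 16

16


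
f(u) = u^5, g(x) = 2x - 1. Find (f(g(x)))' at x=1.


Using the chain rule: (f(g(x)))' = f'(g(x)) * g'(x)
First, find g(1):
g(1) = 2 * 1 - 1 = 1
Next, f'(u) = 5u^4
And g'(x) = 2
So f'(g(1)) * g'(1)
= 5 * 1^4 * 2
= 5 * 1 * 2
= 10

10


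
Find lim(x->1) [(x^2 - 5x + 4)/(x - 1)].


Direct substitution gives 0/0, so we factor the numerator.
Factor: (x^2 - 5x + 4) = (x - 1)(x - 4)
Cancel the common factor (x - 1):
(x^2 - 5x + 4)/(x - 1) = (x - 4)
Now substitute x = 1:
= (1) - (4) = -3

-3


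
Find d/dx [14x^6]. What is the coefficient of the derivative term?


We apply the power rule: d/dx [ax^n] = a*n * x^(n-1)
d/dx [14x^6]
= 14 * 6 * x^(6-1)
= 84x^5
The coefficient is 84

84


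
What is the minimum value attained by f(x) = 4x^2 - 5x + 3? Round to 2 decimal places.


For a quadratic f(x) = ax^2 + bx + c with a > 0, the minimum is at the vertex.
Vertex x-coordinate: x = -b/(2a)
x = -(-5) / (2 * 4)
x = 5/8
Substitute back to find the minimum value:
f(5/8) = 4 * (5/8)^2 - 5 * (5/8) + 3
= 25/16 - 25/8 + 3
= 23/16 ≈ 1.44

1.44


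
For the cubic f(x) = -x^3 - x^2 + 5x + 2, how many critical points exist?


Find where f'(x) = 0:
f(x) = -x^3 - x^2 + 5x + 2
f'(x) = -3x^2 - 2x + 5
This is a quadratic in x. Use the discriminant to count real roots.
Discriminant = (-2)^2 - 4 * (-3) * 5
= 4 - (-60)
= 64
Since discriminant > 0, f'(x) = 0 has 2 real solutions.
Number of critical points: 2

2


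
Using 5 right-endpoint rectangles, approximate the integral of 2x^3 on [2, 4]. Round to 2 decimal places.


Right Riemann sum uses right endpoints of each subinterval.
Interval: [2, 4], n = 5
dx = (4 - 2) / 5 = 2/5
Right endpoints: [12/5, 14/5, 16/5, 18/5, 4]
f values: [3456/125, 5488/125, 8192/125, 11664/125, 128]
Sum = dx * (sum of f values)
= 2/5 * 1792/5
= 3584/25 = 143.36

143.36


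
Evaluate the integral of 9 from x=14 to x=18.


The integral of a constant k over [a, b] equals k * (b - a).
integral from 14 to 18 of 9 dx
= 9 * (18 - 14)
= 9 * 4
= 36

36


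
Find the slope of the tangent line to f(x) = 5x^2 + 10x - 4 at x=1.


The slope of the tangent line equals f'(x) at the point.
f(x) = 5x^2 + 10x - 4
f'(x) = 10x + 10
At x = 1:
f'(1) = 10 * 1 + 10
= 10 + 10
= 20

20


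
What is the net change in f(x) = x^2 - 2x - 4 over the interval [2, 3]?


Net change = f(b) - f(a)
f(x) = x^2 - 2x - 4
Compute f(3):
f(3) = 1 * 3^2 - 2 * 3 - 4
= 9 - 6 - 4
= -1
Compute f(2):
f(2) = 1 * 2^2 - 2 * 2 - 4
= 4 - 4 - 4
= -4
Net change = -1 - (-4) = 3

3


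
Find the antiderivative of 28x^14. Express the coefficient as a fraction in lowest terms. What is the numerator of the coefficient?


Apply the power rule for integration:
integral of ax^n dx = a/(n+1) * x^(n+1) + C
integral of 28x^14 dx
= 28/15 * x^15 + C
The coefficient in lowest terms is 28/15, and its numerator is 28

28


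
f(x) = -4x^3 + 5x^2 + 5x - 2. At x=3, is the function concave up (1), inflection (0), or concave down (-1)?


Concavity is determined by the sign of f''(x).
f(x) = -4x^3 + 5x^2 + 5x - 2
f'(x) = -12x^2 + 10x + 5
f''(x) = -24x + 10
f''(3) = -24 * 3 + 10
= -72 + 10
= -62
Since f''(3) < 0, the function is concave down (-1)

-1


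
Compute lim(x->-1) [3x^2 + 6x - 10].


Since polynomials are continuous, we use direct substitution.
lim(x->-1) of 3x^2 + 6x - 10
= 3 * (-1)^2 + 6 * (-1) - 10
= 3 - 6 - 10
= -13

-13


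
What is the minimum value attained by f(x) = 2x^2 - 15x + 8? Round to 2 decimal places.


For a quadratic f(x) = ax^2 + bx + c with a > 0, the minimum is at the vertex.
Vertex x-coordinate: x = -b/(2a)
x = -(-15) / (2 * 2)
x = 15/4
Substitute back to find the minimum value:
f(15/4) = 2 * (15/4)^2 - 15 * (15/4) + 8
= 225/8 - 225/4 + 8
= -161/8 ≈ -20.13

-20.13


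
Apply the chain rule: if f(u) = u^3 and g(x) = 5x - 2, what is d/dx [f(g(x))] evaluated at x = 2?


Using the chain rule: (f(g(x)))' = f'(g(x)) * g'(x)
First, find g(2):
g(2) = 5 * 2 - 2 = 8
Next, f'(u) = 3u^2
And g'(x) = 5
So f'(g(2)) * g'(2)
= 3 * 8^2 * 5
= 3 * 64 * 5
= 960

960


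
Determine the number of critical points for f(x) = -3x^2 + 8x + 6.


Find where f'(x) = 0:
f'(x) = -6x + 8
Set f'(x) = 0:
-6x + 8 = 0
x = -8 / (-6) = 4/3
This is a linear equation in x, so there is exactly one solution.
Number of critical points: 1

1


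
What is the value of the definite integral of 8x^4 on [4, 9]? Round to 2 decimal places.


Find the antiderivative of 8x^4:
F(x) = 8/5 * x^5
Apply the Fundamental Theorem of Calculus:
F(9) - F(4)
= 8/5 * 9^5 - 8/5 * 4^5
= 8/5 * (59049 - 1024)
= 8/5 * 58025
= 92840 = 92840.00

92840.00


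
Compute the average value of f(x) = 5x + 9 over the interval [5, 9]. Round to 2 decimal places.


Average value = 1/(b-a) * integral from a to b of f(x) dx
First compute the integral of 5x + 9:
F(x) = (5/2)x^2 + 9x
F(9) = 5/2 * 81 + 9 * 9 = 567/2
F(5) = 5/2 * 25 + 9 * 5 = 215/2
Integral = 567/2 - 215/2 = 176
Average = 176 / (9 - 5) = 176 / 4
= 44 = 44.00

44.00


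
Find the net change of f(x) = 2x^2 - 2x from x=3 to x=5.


Net change = f(b) - f(a)
f(x) = 2x^2 - 2x
Compute f(5):
f(5) = 2 * 5^2 - 2 * 5 + 0
= 50 - 10 + 0
= 40
Compute f(3):
f(3) = 2 * 3^2 - 2 * 3 + 0
= 18 - 6 + 0
= 12
Net change = 40 - 12 = 28

28


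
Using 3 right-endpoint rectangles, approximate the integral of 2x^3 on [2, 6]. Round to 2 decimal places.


Right Riemann sum uses right endpoints of each subinterval.
Interval: [2, 6], n = 3
dx = (6 - 2) / 3 = 4/3
Right endpoints: [10/3, 14/3, 6]
f values: [2000/27, 5488/27, 432]
Sum = dx * (sum of f values)
= 4/3 * 2128/3
= 8512/9 ≈ 945.78

945.78


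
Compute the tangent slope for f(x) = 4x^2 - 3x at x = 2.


The slope of the tangent line equals f'(x) at the point.
f(x) = 4x^2 - 3x
f'(x) = 8x - 3
At x = 2:
f'(2) = 8 * 2 - 3
= 16 - 3
= 13

13


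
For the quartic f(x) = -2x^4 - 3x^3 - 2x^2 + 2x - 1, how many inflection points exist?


Inflection points occur where f''(x) = 0 and concavity changes.
f(x) = -2x^4 - 3x^3 - 2x^2 + 2x - 1
f'(x) = -8x^3 - 9x^2 - 4x + 2
f''(x) = -24x^2 - 18x - 4
This is a quadratic in x. Use the discriminant to count real roots.
Discriminant = (-18)^2 - 4 * (-24) * (-4)
= 324 - 384
= -60
Since discriminant < 0, f''(x) = 0 has no real solutions.
Number of inflection points: 0

0


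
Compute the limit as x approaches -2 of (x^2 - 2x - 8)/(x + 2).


Direct substitution gives 0/0, so we factor the numerator.
Factor: (x^2 - 2x - 8) = (x + 2)(x - 4)
Cancel the common factor (x + 2):
(x^2 - 2x - 8)/(x + 2) = (x - 4)
Now substitute x = -2:
= (-2) - (4) = -6

-6


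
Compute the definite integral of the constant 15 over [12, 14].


The integral of a constant k over [a, b] equals k * (b - a).
integral from 12 to 14 of 15 dx
= 15 * (14 - 12)
= 15 * 2
= 30

30


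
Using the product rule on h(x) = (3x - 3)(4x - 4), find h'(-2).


Let u(x) = 3x - 3 and v(x) = 4x - 4
u'(x) = 3
v'(x) = 4
Product rule: h'(x) = u'(x)*v(x) + u(x)*v'(x)
= 3 * (4x - 4) + (3x - 3) * 4
At x = -2:
u(-2) = 3 * (-2) - 3 = -9
v(-2) = 4 * (-2) - 4 = -12
h'(-2) = 3 * (-12) + (-9) * 4
= -36 - 36
= -72

-72


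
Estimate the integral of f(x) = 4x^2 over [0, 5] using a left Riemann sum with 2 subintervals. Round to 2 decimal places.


Left Riemann sum uses left endpoints of each subinterval.
Interval: [0, 5], n = 2
dx = (5 - 0) / 2 = 5/2
Left endpoints: [0, 5/2]
f values: [0, 25]
Sum = dx * (sum of f values)
= 5/2 * 25
= 125/2 = 62.50

62.50


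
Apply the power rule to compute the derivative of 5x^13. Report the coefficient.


We apply the power rule: d/dx [ax^n] = a*n * x^(n-1)
d/dx [5x^13]
= 5 * 13 * x^(13-1)
= 65x^12
The coefficient is 65

65


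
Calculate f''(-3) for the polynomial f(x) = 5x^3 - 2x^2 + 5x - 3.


First derivative:
f'(x) = 15x^2 - 4x + 5
Second derivative:
f''(x) = 30x - 4
Substitute x = -3:
f''(-3) = 30 * (-3) - 4
= -90 - 4
= -94

-94


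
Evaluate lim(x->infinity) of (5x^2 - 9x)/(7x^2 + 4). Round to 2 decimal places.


For limits at infinity with equal-degree polynomials,
we compare leading coefficients.
Numerator leading term: 5x^2
Denominator leading term: 7x^2
Divide both by x^2:
lim = (5 - 9/x) / (7 + 4/x^2)
As x -> infinity, the 1/x and 1/x^2 terms vanish:
= 5/7 ≈ 0.71

0.71


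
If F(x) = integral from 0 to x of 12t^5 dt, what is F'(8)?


By the Fundamental Theorem of Calculus (Part 1):
If F(x) = integral from 0 to x of f(t) dt, then F'(x) = f(x)
Here f(t) = 12t^5
So F'(x) = 12x^5
Evaluate at x = 8:
F'(8) = 12 * 8^5
= 12 * 32768
= 393216

393216


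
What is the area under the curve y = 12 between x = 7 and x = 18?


The area under a constant function y = 12 is a rectangle.
Width = 18 - 7 = 11
Height = 12
Area = width * height
= 11 * 12
= 132

132


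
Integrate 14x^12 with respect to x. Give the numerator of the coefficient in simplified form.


Apply the power rule for integration:
integral of ax^n dx = a/(n+1) * x^(n+1) + C
integral of 14x^12 dx
= 14/13 * x^13 + C
The coefficient in lowest terms is 14/13, and its numerator is 14

14


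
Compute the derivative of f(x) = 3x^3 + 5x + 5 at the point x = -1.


Differentiate f(x) = 3x^3 + 5x + 5 term by term:
f'(x) = 9x^2 + 5
Substitute x = -1:
f'(-1) = 9 * (-1)^2 + 0 * (-1) + 5
= 9 + 0 + 5
= 14

14


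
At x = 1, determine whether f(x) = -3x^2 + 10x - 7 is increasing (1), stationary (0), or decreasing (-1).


Compute f'(x) to determine behavior:
f'(x) = -6x + 10
f'(1) = -6 * 1 + 10
= -6 + 10
= 4
Since f'(1) > 0, the function is increasing (1)

1


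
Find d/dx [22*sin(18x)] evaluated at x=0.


Apply the chain rule to differentiate 22*sin(18x):
d/dx [22*sin(18x)]
= 22 * cos(18x) * d/dx(18x)
= 22 * 18 * cos(18x)
= 396 * cos(18x)
Evaluate at x = 0:
= 396 * cos(0)
= 396 * 1
= 396

396


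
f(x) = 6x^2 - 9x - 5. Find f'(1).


Differentiate term by term using power and sum rules:
f(x) = 6x^2 - 9x - 5
f'(x) = 12x - 9
Substitute x = 1:
f'(1) = 12 * 1 - 9
= 12 - 9
= 3

3


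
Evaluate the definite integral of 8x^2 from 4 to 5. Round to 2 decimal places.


Find the antiderivative of 8x^2:
F(x) = 8/3 * x^3
Apply the Fundamental Theorem of Calculus:
F(5) - F(4)
= 8/3 * 5^3 - 8/3 * 4^3
= 8/3 * (125 - 64)
= 8/3 * 61
= 488/3 ≈ 162.67

162.67


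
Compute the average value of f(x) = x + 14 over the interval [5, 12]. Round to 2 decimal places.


Average value = 1/(b-a) * integral from a to b of f(x) dx
First compute the integral of x + 14:
F(x) = (1/2)x^2 + 14x
F(12) = 1/2 * 144 + 14 * 12 = 240
F(5) = 1/2 * 25 + 14 * 5 = 165/2
Integral = 240 - 165/2 = 315/2
Average = (315/2) / (12 - 5) = (315/2) / 7
= 45/2 = 22.50

22.50


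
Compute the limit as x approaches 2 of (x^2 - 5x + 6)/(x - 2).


Direct substitution gives 0/0, so we factor the numerator.
Factor: (x^2 - 5x + 6) = (x - 2)(x - 3)
Cancel the common factor (x - 2):
(x^2 - 5x + 6)/(x - 2) = (x - 3)
Now substitute x = 2:
= (2) - (3) = -1

-1


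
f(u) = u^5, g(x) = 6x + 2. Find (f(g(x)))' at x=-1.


Using the chain rule: (f(g(x)))' = f'(g(x)) * g'(x)
First, find g(-1):
g(-1) = 6 * (-1) + 2 = -4
Next, f'(u) = 5u^4
And g'(x) = 6
So f'(g(-1)) * g'(-1)
= 5 * (-4)^4 * 6
= 5 * 256 * 6
= 7680

7680


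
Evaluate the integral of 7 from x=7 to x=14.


The integral of a constant k over [a, b] equals k * (b - a).
integral from 7 to 14 of 7 dx
= 7 * (14 - 7)
= 7 * 7
= 49

49


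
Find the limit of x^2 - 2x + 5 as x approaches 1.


Since polynomials are continuous, we use direct substitution.
lim(x->1) of x^2 - 2x + 5
= 1 * 1^2 - 2 * 1 + 5
= 1 - 2 + 5
= 4

4


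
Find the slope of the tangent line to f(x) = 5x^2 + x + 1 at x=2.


The slope of the tangent line equals f'(x) at the point.
f(x) = 5x^2 + x + 1
f'(x) = 10x + 1
At x = 2:
f'(2) = 10 * 2 + 1
= 20 + 1
= 21

21


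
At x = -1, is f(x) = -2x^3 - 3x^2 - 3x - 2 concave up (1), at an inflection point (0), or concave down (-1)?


Concavity is determined by the sign of f''(x).
f(x) = -2x^3 - 3x^2 - 3x - 2
f'(x) = -6x^2 - 6x - 3
f''(x) = -12x - 6
f''(-1) = -12 * (-1) - 6
= 12 - 6
= 6
Since f''(-1) > 0, the function is concave up (1)

1


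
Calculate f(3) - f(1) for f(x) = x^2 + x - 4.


Net change = f(b) - f(a)
f(x) = x^2 + x - 4
Compute f(3):
f(3) = 1 * 3^2 + 1 * 3 - 4
= 9 + 3 - 4
= 8
Compute f(1):
f(1) = 1 * 1^2 + 1 * 1 - 4
= 1 + 1 - 4
= -2
Net change = 8 - (-2) = 10

10


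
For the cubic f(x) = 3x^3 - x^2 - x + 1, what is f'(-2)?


Differentiate f(x) = 3x^3 - x^2 - x + 1 term by term:
f'(x) = 9x^2 - 2x - 1
Substitute x = -2:
f'(-2) = 9 * (-2)^2 - 2 * (-2) - 1
= 36 + 4 - 1
= 39

39


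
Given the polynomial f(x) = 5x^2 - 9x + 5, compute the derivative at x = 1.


Differentiate term by term using power and sum rules:
f(x) = 5x^2 - 9x + 5
f'(x) = 10x - 9
Substitute x = 1:
f'(1) = 10 * 1 - 9
= 10 - 9
= 1

1


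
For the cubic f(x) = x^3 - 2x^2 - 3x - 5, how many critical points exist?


Find where f'(x) = 0:
f(x) = x^3 - 2x^2 - 3x - 5
f'(x) = 3x^2 - 4x - 3
This is a quadratic in x. Use the discriminant to count real roots.
Discriminant = (-4)^2 - 4 * 3 * (-3)
= 16 - (-36)
= 52
Since discriminant > 0, f'(x) = 0 has 2 real solutions.
Number of critical points: 2

2


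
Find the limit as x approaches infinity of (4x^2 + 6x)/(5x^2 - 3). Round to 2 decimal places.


For limits at infinity with equal-degree polynomials,
we compare leading coefficients.
Numerator leading term: 4x^2
Denominator leading term: 5x^2
Divide both by x^2:
lim = (4 + 6/x) / (5 - 3/x^2)
As x -> infinity, the 1/x and 1/x^2 terms vanish:
= 4/5 = 0.80

0.80


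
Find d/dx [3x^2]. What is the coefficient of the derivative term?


We apply the power rule: d/dx [ax^n] = a*n * x^(n-1)
d/dx [3x^2]
= 3 * 2 * x^(2-1)
= 6x
The coefficient is 6

6


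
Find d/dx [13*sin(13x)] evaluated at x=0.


Apply the chain rule to differentiate 13*sin(13x):
d/dx [13*sin(13x)]
= 13 * cos(13x) * d/dx(13x)
= 13 * 13 * cos(13x)
= 169 * cos(13x)
Evaluate at x = 0:
= 169 * cos(0)
= 169 * 1
= 169

169


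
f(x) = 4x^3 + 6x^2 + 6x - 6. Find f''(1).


First derivative:
f'(x) = 12x^2 + 12x + 6
Second derivative:
f''(x) = 24x + 12
Substitute x = 1:
f''(1) = 24 * 1 + 12
= 24 + 12
= 36

36


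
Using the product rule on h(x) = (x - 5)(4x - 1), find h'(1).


Let u(x) = x - 5 and v(x) = 4x - 1
u'(x) = 1
v'(x) = 4
Product rule: h'(x) = u'(x)*v(x) + u(x)*v'(x)
= 1 * (4x - 1) + (x - 5) * 4
At x = 1:
u(1) = 1 * 1 - 5 = -4
v(1) = 4 * 1 - 1 = 3
h'(1) = 1 * 3 + (-4) * 4
= 3 - 16
= -13

-13


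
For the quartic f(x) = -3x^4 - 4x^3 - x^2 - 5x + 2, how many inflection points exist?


Inflection points occur where f''(x) = 0 and concavity changes.
f(x) = -3x^4 - 4x^3 - x^2 - 5x + 2
f'(x) = -12x^3 - 12x^2 - 2x - 5
f''(x) = -36x^2 - 24x - 2
This is a quadratic in x. Use the discriminant to count real roots.
Discriminant = (-24)^2 - 4 * (-36) * (-2)
= 576 - 288
= 288
Since discriminant > 0, f''(x) = 0 has 2 distinct real solutions.
A quadratic with two distinct real roots changes sign at each root, so concavity changes at both.
Number of inflection points: 2

2
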